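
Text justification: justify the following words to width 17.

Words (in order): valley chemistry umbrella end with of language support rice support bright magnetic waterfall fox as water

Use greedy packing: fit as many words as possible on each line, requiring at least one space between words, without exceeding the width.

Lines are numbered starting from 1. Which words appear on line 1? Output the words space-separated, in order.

Line 1: ['valley', 'chemistry'] (min_width=16, slack=1)
Line 2: ['umbrella', 'end', 'with'] (min_width=17, slack=0)
Line 3: ['of', 'language'] (min_width=11, slack=6)
Line 4: ['support', 'rice'] (min_width=12, slack=5)
Line 5: ['support', 'bright'] (min_width=14, slack=3)
Line 6: ['magnetic'] (min_width=8, slack=9)
Line 7: ['waterfall', 'fox', 'as'] (min_width=16, slack=1)
Line 8: ['water'] (min_width=5, slack=12)

Answer: valley chemistry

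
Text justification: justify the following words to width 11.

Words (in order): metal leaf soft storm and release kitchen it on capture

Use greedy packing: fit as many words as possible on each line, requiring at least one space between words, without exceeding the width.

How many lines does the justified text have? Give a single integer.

Answer: 5

Derivation:
Line 1: ['metal', 'leaf'] (min_width=10, slack=1)
Line 2: ['soft', 'storm'] (min_width=10, slack=1)
Line 3: ['and', 'release'] (min_width=11, slack=0)
Line 4: ['kitchen', 'it'] (min_width=10, slack=1)
Line 5: ['on', 'capture'] (min_width=10, slack=1)
Total lines: 5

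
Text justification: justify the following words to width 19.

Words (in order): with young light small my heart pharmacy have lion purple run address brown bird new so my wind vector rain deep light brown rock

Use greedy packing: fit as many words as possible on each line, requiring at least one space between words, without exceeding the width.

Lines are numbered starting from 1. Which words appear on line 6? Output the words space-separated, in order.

Line 1: ['with', 'young', 'light'] (min_width=16, slack=3)
Line 2: ['small', 'my', 'heart'] (min_width=14, slack=5)
Line 3: ['pharmacy', 'have', 'lion'] (min_width=18, slack=1)
Line 4: ['purple', 'run', 'address'] (min_width=18, slack=1)
Line 5: ['brown', 'bird', 'new', 'so'] (min_width=17, slack=2)
Line 6: ['my', 'wind', 'vector', 'rain'] (min_width=19, slack=0)
Line 7: ['deep', 'light', 'brown'] (min_width=16, slack=3)
Line 8: ['rock'] (min_width=4, slack=15)

Answer: my wind vector rain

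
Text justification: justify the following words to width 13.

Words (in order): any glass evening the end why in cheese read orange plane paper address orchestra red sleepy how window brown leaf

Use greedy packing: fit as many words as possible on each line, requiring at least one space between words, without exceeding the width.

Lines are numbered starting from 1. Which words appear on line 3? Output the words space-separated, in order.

Answer: end why in

Derivation:
Line 1: ['any', 'glass'] (min_width=9, slack=4)
Line 2: ['evening', 'the'] (min_width=11, slack=2)
Line 3: ['end', 'why', 'in'] (min_width=10, slack=3)
Line 4: ['cheese', 'read'] (min_width=11, slack=2)
Line 5: ['orange', 'plane'] (min_width=12, slack=1)
Line 6: ['paper', 'address'] (min_width=13, slack=0)
Line 7: ['orchestra', 'red'] (min_width=13, slack=0)
Line 8: ['sleepy', 'how'] (min_width=10, slack=3)
Line 9: ['window', 'brown'] (min_width=12, slack=1)
Line 10: ['leaf'] (min_width=4, slack=9)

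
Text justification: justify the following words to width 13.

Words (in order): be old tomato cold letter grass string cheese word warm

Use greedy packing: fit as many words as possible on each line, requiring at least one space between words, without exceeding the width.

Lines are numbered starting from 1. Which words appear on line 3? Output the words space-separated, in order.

Line 1: ['be', 'old', 'tomato'] (min_width=13, slack=0)
Line 2: ['cold', 'letter'] (min_width=11, slack=2)
Line 3: ['grass', 'string'] (min_width=12, slack=1)
Line 4: ['cheese', 'word'] (min_width=11, slack=2)
Line 5: ['warm'] (min_width=4, slack=9)

Answer: grass string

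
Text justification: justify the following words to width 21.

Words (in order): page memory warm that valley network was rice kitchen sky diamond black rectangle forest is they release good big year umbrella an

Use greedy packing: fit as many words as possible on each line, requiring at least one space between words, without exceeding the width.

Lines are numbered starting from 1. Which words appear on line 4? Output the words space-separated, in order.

Line 1: ['page', 'memory', 'warm', 'that'] (min_width=21, slack=0)
Line 2: ['valley', 'network', 'was'] (min_width=18, slack=3)
Line 3: ['rice', 'kitchen', 'sky'] (min_width=16, slack=5)
Line 4: ['diamond', 'black'] (min_width=13, slack=8)
Line 5: ['rectangle', 'forest', 'is'] (min_width=19, slack=2)
Line 6: ['they', 'release', 'good', 'big'] (min_width=21, slack=0)
Line 7: ['year', 'umbrella', 'an'] (min_width=16, slack=5)

Answer: diamond black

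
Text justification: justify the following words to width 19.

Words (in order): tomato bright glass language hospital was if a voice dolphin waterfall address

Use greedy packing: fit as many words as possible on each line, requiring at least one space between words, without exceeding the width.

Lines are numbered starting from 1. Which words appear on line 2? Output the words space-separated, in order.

Answer: language hospital

Derivation:
Line 1: ['tomato', 'bright', 'glass'] (min_width=19, slack=0)
Line 2: ['language', 'hospital'] (min_width=17, slack=2)
Line 3: ['was', 'if', 'a', 'voice'] (min_width=14, slack=5)
Line 4: ['dolphin', 'waterfall'] (min_width=17, slack=2)
Line 5: ['address'] (min_width=7, slack=12)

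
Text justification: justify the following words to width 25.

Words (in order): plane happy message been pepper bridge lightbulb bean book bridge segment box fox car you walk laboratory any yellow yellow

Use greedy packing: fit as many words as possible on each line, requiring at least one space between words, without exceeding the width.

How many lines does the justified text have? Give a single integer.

Answer: 6

Derivation:
Line 1: ['plane', 'happy', 'message', 'been'] (min_width=24, slack=1)
Line 2: ['pepper', 'bridge', 'lightbulb'] (min_width=23, slack=2)
Line 3: ['bean', 'book', 'bridge', 'segment'] (min_width=24, slack=1)
Line 4: ['box', 'fox', 'car', 'you', 'walk'] (min_width=20, slack=5)
Line 5: ['laboratory', 'any', 'yellow'] (min_width=21, slack=4)
Line 6: ['yellow'] (min_width=6, slack=19)
Total lines: 6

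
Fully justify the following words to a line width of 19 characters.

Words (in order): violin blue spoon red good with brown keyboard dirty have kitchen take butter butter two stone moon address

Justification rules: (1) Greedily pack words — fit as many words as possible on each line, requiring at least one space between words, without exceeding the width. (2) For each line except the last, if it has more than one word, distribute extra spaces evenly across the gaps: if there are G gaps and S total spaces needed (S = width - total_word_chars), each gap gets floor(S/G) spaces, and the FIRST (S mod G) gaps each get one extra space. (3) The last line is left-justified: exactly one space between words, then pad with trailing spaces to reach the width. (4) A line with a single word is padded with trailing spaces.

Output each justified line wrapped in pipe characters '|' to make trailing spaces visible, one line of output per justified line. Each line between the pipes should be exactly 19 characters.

Answer: |violin  blue  spoon|
|red good with brown|
|keyboard dirty have|
|kitchen take butter|
|butter   two  stone|
|moon address       |

Derivation:
Line 1: ['violin', 'blue', 'spoon'] (min_width=17, slack=2)
Line 2: ['red', 'good', 'with', 'brown'] (min_width=19, slack=0)
Line 3: ['keyboard', 'dirty', 'have'] (min_width=19, slack=0)
Line 4: ['kitchen', 'take', 'butter'] (min_width=19, slack=0)
Line 5: ['butter', 'two', 'stone'] (min_width=16, slack=3)
Line 6: ['moon', 'address'] (min_width=12, slack=7)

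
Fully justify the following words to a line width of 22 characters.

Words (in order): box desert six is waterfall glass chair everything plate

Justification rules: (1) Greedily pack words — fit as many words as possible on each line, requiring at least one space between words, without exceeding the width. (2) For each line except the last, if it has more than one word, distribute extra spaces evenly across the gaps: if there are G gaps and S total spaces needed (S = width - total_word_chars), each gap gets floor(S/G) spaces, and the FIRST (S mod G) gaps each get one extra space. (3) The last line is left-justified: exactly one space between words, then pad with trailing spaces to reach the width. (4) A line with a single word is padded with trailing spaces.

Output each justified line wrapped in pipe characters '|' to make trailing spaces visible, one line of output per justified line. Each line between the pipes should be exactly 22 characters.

Line 1: ['box', 'desert', 'six', 'is'] (min_width=17, slack=5)
Line 2: ['waterfall', 'glass', 'chair'] (min_width=21, slack=1)
Line 3: ['everything', 'plate'] (min_width=16, slack=6)

Answer: |box   desert   six  is|
|waterfall  glass chair|
|everything plate      |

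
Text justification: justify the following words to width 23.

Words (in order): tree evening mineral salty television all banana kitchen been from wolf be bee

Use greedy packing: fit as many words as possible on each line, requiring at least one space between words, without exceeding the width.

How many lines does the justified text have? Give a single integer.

Answer: 4

Derivation:
Line 1: ['tree', 'evening', 'mineral'] (min_width=20, slack=3)
Line 2: ['salty', 'television', 'all'] (min_width=20, slack=3)
Line 3: ['banana', 'kitchen', 'been'] (min_width=19, slack=4)
Line 4: ['from', 'wolf', 'be', 'bee'] (min_width=16, slack=7)
Total lines: 4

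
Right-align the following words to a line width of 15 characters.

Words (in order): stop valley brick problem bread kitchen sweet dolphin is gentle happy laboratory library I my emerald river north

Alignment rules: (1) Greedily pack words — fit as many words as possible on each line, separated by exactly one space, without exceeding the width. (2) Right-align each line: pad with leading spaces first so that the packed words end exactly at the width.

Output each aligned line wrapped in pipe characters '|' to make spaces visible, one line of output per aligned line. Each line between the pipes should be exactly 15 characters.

Answer: |    stop valley|
|  brick problem|
|  bread kitchen|
|  sweet dolphin|
|is gentle happy|
|     laboratory|
|   library I my|
|  emerald river|
|          north|

Derivation:
Line 1: ['stop', 'valley'] (min_width=11, slack=4)
Line 2: ['brick', 'problem'] (min_width=13, slack=2)
Line 3: ['bread', 'kitchen'] (min_width=13, slack=2)
Line 4: ['sweet', 'dolphin'] (min_width=13, slack=2)
Line 5: ['is', 'gentle', 'happy'] (min_width=15, slack=0)
Line 6: ['laboratory'] (min_width=10, slack=5)
Line 7: ['library', 'I', 'my'] (min_width=12, slack=3)
Line 8: ['emerald', 'river'] (min_width=13, slack=2)
Line 9: ['north'] (min_width=5, slack=10)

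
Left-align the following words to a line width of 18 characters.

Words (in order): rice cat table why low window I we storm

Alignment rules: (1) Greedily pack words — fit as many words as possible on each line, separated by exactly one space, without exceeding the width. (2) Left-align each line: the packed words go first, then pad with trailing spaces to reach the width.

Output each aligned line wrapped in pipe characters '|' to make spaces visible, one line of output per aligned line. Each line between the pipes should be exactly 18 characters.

Answer: |rice cat table why|
|low window I we   |
|storm             |

Derivation:
Line 1: ['rice', 'cat', 'table', 'why'] (min_width=18, slack=0)
Line 2: ['low', 'window', 'I', 'we'] (min_width=15, slack=3)
Line 3: ['storm'] (min_width=5, slack=13)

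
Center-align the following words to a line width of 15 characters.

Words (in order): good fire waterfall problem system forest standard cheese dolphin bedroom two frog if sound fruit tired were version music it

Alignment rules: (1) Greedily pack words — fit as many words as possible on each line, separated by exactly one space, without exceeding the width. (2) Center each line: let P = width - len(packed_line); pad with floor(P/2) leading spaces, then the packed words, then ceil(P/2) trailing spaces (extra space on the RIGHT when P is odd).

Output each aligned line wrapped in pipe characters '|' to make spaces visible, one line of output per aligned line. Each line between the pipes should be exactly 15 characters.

Line 1: ['good', 'fire'] (min_width=9, slack=6)
Line 2: ['waterfall'] (min_width=9, slack=6)
Line 3: ['problem', 'system'] (min_width=14, slack=1)
Line 4: ['forest', 'standard'] (min_width=15, slack=0)
Line 5: ['cheese', 'dolphin'] (min_width=14, slack=1)
Line 6: ['bedroom', 'two'] (min_width=11, slack=4)
Line 7: ['frog', 'if', 'sound'] (min_width=13, slack=2)
Line 8: ['fruit', 'tired'] (min_width=11, slack=4)
Line 9: ['were', 'version'] (min_width=12, slack=3)
Line 10: ['music', 'it'] (min_width=8, slack=7)

Answer: |   good fire   |
|   waterfall   |
|problem system |
|forest standard|
|cheese dolphin |
|  bedroom two  |
| frog if sound |
|  fruit tired  |
| were version  |
|   music it    |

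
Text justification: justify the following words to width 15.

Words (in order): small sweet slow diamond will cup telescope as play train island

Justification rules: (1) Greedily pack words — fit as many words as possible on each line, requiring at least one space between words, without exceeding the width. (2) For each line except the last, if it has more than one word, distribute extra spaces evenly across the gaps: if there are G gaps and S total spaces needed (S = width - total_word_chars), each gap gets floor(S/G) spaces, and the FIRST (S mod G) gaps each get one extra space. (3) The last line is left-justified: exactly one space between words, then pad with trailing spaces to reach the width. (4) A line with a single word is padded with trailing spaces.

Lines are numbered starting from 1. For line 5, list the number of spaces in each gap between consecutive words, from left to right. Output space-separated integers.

Line 1: ['small', 'sweet'] (min_width=11, slack=4)
Line 2: ['slow', 'diamond'] (min_width=12, slack=3)
Line 3: ['will', 'cup'] (min_width=8, slack=7)
Line 4: ['telescope', 'as'] (min_width=12, slack=3)
Line 5: ['play', 'train'] (min_width=10, slack=5)
Line 6: ['island'] (min_width=6, slack=9)

Answer: 6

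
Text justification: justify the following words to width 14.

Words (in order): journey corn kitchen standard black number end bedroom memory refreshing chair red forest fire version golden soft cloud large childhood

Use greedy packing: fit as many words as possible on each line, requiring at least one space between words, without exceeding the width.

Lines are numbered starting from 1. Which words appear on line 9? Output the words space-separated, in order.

Line 1: ['journey', 'corn'] (min_width=12, slack=2)
Line 2: ['kitchen'] (min_width=7, slack=7)
Line 3: ['standard', 'black'] (min_width=14, slack=0)
Line 4: ['number', 'end'] (min_width=10, slack=4)
Line 5: ['bedroom', 'memory'] (min_width=14, slack=0)
Line 6: ['refreshing'] (min_width=10, slack=4)
Line 7: ['chair', 'red'] (min_width=9, slack=5)
Line 8: ['forest', 'fire'] (min_width=11, slack=3)
Line 9: ['version', 'golden'] (min_width=14, slack=0)
Line 10: ['soft', 'cloud'] (min_width=10, slack=4)
Line 11: ['large'] (min_width=5, slack=9)
Line 12: ['childhood'] (min_width=9, slack=5)

Answer: version golden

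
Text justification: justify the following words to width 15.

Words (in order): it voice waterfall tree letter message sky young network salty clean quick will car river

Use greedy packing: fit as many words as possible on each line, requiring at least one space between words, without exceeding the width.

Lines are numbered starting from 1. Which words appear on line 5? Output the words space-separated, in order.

Line 1: ['it', 'voice'] (min_width=8, slack=7)
Line 2: ['waterfall', 'tree'] (min_width=14, slack=1)
Line 3: ['letter', 'message'] (min_width=14, slack=1)
Line 4: ['sky', 'young'] (min_width=9, slack=6)
Line 5: ['network', 'salty'] (min_width=13, slack=2)
Line 6: ['clean', 'quick'] (min_width=11, slack=4)
Line 7: ['will', 'car', 'river'] (min_width=14, slack=1)

Answer: network salty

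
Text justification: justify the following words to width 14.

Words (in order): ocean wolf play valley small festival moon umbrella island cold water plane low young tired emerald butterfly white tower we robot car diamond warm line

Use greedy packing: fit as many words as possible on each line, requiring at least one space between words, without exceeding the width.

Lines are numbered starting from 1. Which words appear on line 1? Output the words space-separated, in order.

Line 1: ['ocean', 'wolf'] (min_width=10, slack=4)
Line 2: ['play', 'valley'] (min_width=11, slack=3)
Line 3: ['small', 'festival'] (min_width=14, slack=0)
Line 4: ['moon', 'umbrella'] (min_width=13, slack=1)
Line 5: ['island', 'cold'] (min_width=11, slack=3)
Line 6: ['water', 'plane'] (min_width=11, slack=3)
Line 7: ['low', 'young'] (min_width=9, slack=5)
Line 8: ['tired', 'emerald'] (min_width=13, slack=1)
Line 9: ['butterfly'] (min_width=9, slack=5)
Line 10: ['white', 'tower', 'we'] (min_width=14, slack=0)
Line 11: ['robot', 'car'] (min_width=9, slack=5)
Line 12: ['diamond', 'warm'] (min_width=12, slack=2)
Line 13: ['line'] (min_width=4, slack=10)

Answer: ocean wolf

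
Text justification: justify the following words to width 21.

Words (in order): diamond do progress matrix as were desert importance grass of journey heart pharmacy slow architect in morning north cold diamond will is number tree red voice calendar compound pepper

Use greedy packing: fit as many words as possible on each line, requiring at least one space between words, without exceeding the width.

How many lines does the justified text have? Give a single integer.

Answer: 10

Derivation:
Line 1: ['diamond', 'do', 'progress'] (min_width=19, slack=2)
Line 2: ['matrix', 'as', 'were', 'desert'] (min_width=21, slack=0)
Line 3: ['importance', 'grass', 'of'] (min_width=19, slack=2)
Line 4: ['journey', 'heart'] (min_width=13, slack=8)
Line 5: ['pharmacy', 'slow'] (min_width=13, slack=8)
Line 6: ['architect', 'in', 'morning'] (min_width=20, slack=1)
Line 7: ['north', 'cold', 'diamond'] (min_width=18, slack=3)
Line 8: ['will', 'is', 'number', 'tree'] (min_width=19, slack=2)
Line 9: ['red', 'voice', 'calendar'] (min_width=18, slack=3)
Line 10: ['compound', 'pepper'] (min_width=15, slack=6)
Total lines: 10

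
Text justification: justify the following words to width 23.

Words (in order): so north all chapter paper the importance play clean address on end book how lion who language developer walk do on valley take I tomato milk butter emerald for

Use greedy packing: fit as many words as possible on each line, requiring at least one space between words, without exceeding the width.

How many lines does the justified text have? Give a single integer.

Line 1: ['so', 'north', 'all', 'chapter'] (min_width=20, slack=3)
Line 2: ['paper', 'the', 'importance'] (min_width=20, slack=3)
Line 3: ['play', 'clean', 'address', 'on'] (min_width=21, slack=2)
Line 4: ['end', 'book', 'how', 'lion', 'who'] (min_width=21, slack=2)
Line 5: ['language', 'developer', 'walk'] (min_width=23, slack=0)
Line 6: ['do', 'on', 'valley', 'take', 'I'] (min_width=19, slack=4)
Line 7: ['tomato', 'milk', 'butter'] (min_width=18, slack=5)
Line 8: ['emerald', 'for'] (min_width=11, slack=12)
Total lines: 8

Answer: 8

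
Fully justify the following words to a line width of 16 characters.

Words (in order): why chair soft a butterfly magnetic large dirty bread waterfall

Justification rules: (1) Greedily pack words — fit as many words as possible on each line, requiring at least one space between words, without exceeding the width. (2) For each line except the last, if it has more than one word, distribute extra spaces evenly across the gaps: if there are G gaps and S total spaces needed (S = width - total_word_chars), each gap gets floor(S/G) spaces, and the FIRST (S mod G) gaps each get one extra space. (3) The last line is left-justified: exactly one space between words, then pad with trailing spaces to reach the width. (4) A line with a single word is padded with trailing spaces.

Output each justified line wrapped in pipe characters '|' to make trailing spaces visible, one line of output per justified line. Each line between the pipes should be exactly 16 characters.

Answer: |why chair soft a|
|butterfly       |
|magnetic   large|
|dirty      bread|
|waterfall       |

Derivation:
Line 1: ['why', 'chair', 'soft', 'a'] (min_width=16, slack=0)
Line 2: ['butterfly'] (min_width=9, slack=7)
Line 3: ['magnetic', 'large'] (min_width=14, slack=2)
Line 4: ['dirty', 'bread'] (min_width=11, slack=5)
Line 5: ['waterfall'] (min_width=9, slack=7)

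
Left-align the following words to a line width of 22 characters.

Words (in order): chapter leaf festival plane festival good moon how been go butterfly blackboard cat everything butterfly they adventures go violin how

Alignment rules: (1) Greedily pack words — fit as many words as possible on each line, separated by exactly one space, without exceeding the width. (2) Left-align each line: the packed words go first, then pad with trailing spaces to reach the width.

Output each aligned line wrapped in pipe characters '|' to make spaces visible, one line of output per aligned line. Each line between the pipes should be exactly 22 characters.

Line 1: ['chapter', 'leaf', 'festival'] (min_width=21, slack=1)
Line 2: ['plane', 'festival', 'good'] (min_width=19, slack=3)
Line 3: ['moon', 'how', 'been', 'go'] (min_width=16, slack=6)
Line 4: ['butterfly', 'blackboard'] (min_width=20, slack=2)
Line 5: ['cat', 'everything'] (min_width=14, slack=8)
Line 6: ['butterfly', 'they'] (min_width=14, slack=8)
Line 7: ['adventures', 'go', 'violin'] (min_width=20, slack=2)
Line 8: ['how'] (min_width=3, slack=19)

Answer: |chapter leaf festival |
|plane festival good   |
|moon how been go      |
|butterfly blackboard  |
|cat everything        |
|butterfly they        |
|adventures go violin  |
|how                   |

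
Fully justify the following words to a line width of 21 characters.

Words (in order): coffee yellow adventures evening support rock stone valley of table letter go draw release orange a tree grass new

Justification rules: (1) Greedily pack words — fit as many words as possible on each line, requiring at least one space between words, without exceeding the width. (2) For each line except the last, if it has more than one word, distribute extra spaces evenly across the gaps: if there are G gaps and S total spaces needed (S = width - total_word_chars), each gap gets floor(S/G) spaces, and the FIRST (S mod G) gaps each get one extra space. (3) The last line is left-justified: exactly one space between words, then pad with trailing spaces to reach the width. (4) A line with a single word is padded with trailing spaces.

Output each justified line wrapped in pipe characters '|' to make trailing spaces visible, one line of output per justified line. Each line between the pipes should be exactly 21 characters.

Line 1: ['coffee', 'yellow'] (min_width=13, slack=8)
Line 2: ['adventures', 'evening'] (min_width=18, slack=3)
Line 3: ['support', 'rock', 'stone'] (min_width=18, slack=3)
Line 4: ['valley', 'of', 'table'] (min_width=15, slack=6)
Line 5: ['letter', 'go', 'draw'] (min_width=14, slack=7)
Line 6: ['release', 'orange', 'a', 'tree'] (min_width=21, slack=0)
Line 7: ['grass', 'new'] (min_width=9, slack=12)

Answer: |coffee         yellow|
|adventures    evening|
|support   rock  stone|
|valley    of    table|
|letter     go    draw|
|release orange a tree|
|grass new            |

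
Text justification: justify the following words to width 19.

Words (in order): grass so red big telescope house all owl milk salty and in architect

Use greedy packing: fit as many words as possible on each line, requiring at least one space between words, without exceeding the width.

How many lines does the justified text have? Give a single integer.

Line 1: ['grass', 'so', 'red', 'big'] (min_width=16, slack=3)
Line 2: ['telescope', 'house', 'all'] (min_width=19, slack=0)
Line 3: ['owl', 'milk', 'salty', 'and'] (min_width=18, slack=1)
Line 4: ['in', 'architect'] (min_width=12, slack=7)
Total lines: 4

Answer: 4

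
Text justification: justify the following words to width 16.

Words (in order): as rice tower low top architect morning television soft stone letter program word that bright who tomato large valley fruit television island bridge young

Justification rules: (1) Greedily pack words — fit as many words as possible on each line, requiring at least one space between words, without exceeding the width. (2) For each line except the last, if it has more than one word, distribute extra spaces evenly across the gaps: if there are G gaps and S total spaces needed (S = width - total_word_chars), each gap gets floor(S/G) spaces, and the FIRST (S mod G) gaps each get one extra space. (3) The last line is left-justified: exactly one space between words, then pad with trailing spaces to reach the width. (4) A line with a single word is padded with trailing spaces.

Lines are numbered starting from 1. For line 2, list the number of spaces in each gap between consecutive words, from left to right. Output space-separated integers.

Answer: 10

Derivation:
Line 1: ['as', 'rice', 'tower'] (min_width=13, slack=3)
Line 2: ['low', 'top'] (min_width=7, slack=9)
Line 3: ['architect'] (min_width=9, slack=7)
Line 4: ['morning'] (min_width=7, slack=9)
Line 5: ['television', 'soft'] (min_width=15, slack=1)
Line 6: ['stone', 'letter'] (min_width=12, slack=4)
Line 7: ['program', 'word'] (min_width=12, slack=4)
Line 8: ['that', 'bright', 'who'] (min_width=15, slack=1)
Line 9: ['tomato', 'large'] (min_width=12, slack=4)
Line 10: ['valley', 'fruit'] (min_width=12, slack=4)
Line 11: ['television'] (min_width=10, slack=6)
Line 12: ['island', 'bridge'] (min_width=13, slack=3)
Line 13: ['young'] (min_width=5, slack=11)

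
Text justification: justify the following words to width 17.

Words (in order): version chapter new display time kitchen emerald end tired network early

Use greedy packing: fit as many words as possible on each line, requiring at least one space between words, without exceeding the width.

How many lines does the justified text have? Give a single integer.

Line 1: ['version', 'chapter'] (min_width=15, slack=2)
Line 2: ['new', 'display', 'time'] (min_width=16, slack=1)
Line 3: ['kitchen', 'emerald'] (min_width=15, slack=2)
Line 4: ['end', 'tired', 'network'] (min_width=17, slack=0)
Line 5: ['early'] (min_width=5, slack=12)
Total lines: 5

Answer: 5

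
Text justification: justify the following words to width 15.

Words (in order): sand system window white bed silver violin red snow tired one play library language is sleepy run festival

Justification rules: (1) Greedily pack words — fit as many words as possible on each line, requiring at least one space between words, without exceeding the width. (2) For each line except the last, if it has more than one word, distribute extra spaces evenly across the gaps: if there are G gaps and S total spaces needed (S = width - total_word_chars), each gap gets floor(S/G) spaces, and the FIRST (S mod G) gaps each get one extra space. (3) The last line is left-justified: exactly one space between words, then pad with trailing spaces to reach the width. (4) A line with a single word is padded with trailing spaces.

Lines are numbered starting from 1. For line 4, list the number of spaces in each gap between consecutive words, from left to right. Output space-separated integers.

Answer: 1 1

Derivation:
Line 1: ['sand', 'system'] (min_width=11, slack=4)
Line 2: ['window', 'white'] (min_width=12, slack=3)
Line 3: ['bed', 'silver'] (min_width=10, slack=5)
Line 4: ['violin', 'red', 'snow'] (min_width=15, slack=0)
Line 5: ['tired', 'one', 'play'] (min_width=14, slack=1)
Line 6: ['library'] (min_width=7, slack=8)
Line 7: ['language', 'is'] (min_width=11, slack=4)
Line 8: ['sleepy', 'run'] (min_width=10, slack=5)
Line 9: ['festival'] (min_width=8, slack=7)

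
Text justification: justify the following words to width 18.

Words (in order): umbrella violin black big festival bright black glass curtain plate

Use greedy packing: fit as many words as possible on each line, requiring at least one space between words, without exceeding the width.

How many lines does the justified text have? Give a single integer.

Line 1: ['umbrella', 'violin'] (min_width=15, slack=3)
Line 2: ['black', 'big', 'festival'] (min_width=18, slack=0)
Line 3: ['bright', 'black', 'glass'] (min_width=18, slack=0)
Line 4: ['curtain', 'plate'] (min_width=13, slack=5)
Total lines: 4

Answer: 4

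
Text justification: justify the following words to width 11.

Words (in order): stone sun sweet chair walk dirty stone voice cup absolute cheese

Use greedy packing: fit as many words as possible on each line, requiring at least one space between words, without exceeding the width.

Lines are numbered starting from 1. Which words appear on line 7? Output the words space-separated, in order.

Line 1: ['stone', 'sun'] (min_width=9, slack=2)
Line 2: ['sweet', 'chair'] (min_width=11, slack=0)
Line 3: ['walk', 'dirty'] (min_width=10, slack=1)
Line 4: ['stone', 'voice'] (min_width=11, slack=0)
Line 5: ['cup'] (min_width=3, slack=8)
Line 6: ['absolute'] (min_width=8, slack=3)
Line 7: ['cheese'] (min_width=6, slack=5)

Answer: cheese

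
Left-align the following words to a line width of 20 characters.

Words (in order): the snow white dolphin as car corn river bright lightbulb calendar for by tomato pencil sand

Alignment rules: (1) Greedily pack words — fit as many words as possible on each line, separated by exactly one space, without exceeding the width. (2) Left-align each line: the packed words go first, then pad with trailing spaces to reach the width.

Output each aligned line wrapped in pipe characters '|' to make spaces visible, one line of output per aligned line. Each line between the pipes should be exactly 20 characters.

Line 1: ['the', 'snow', 'white'] (min_width=14, slack=6)
Line 2: ['dolphin', 'as', 'car', 'corn'] (min_width=19, slack=1)
Line 3: ['river', 'bright'] (min_width=12, slack=8)
Line 4: ['lightbulb', 'calendar'] (min_width=18, slack=2)
Line 5: ['for', 'by', 'tomato', 'pencil'] (min_width=20, slack=0)
Line 6: ['sand'] (min_width=4, slack=16)

Answer: |the snow white      |
|dolphin as car corn |
|river bright        |
|lightbulb calendar  |
|for by tomato pencil|
|sand                |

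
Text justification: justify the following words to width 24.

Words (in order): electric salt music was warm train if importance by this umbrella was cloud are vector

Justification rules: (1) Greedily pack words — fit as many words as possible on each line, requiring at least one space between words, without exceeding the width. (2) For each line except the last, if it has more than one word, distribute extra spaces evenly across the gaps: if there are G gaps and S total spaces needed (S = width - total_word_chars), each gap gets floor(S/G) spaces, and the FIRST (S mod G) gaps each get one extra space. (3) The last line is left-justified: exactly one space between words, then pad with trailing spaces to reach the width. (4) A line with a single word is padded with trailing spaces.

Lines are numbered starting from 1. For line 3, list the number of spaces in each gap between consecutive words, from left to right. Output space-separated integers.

Answer: 3 2 2

Derivation:
Line 1: ['electric', 'salt', 'music', 'was'] (min_width=23, slack=1)
Line 2: ['warm', 'train', 'if', 'importance'] (min_width=24, slack=0)
Line 3: ['by', 'this', 'umbrella', 'was'] (min_width=20, slack=4)
Line 4: ['cloud', 'are', 'vector'] (min_width=16, slack=8)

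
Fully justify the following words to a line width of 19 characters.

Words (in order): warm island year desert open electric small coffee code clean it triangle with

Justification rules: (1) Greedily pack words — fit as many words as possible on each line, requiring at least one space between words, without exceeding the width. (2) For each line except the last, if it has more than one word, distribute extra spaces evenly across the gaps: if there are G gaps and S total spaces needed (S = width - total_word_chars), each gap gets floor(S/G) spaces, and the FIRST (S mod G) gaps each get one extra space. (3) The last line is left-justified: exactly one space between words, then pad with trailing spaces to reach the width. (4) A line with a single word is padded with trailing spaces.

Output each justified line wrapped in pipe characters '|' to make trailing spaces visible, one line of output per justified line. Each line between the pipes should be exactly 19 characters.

Line 1: ['warm', 'island', 'year'] (min_width=16, slack=3)
Line 2: ['desert', 'open'] (min_width=11, slack=8)
Line 3: ['electric', 'small'] (min_width=14, slack=5)
Line 4: ['coffee', 'code', 'clean'] (min_width=17, slack=2)
Line 5: ['it', 'triangle', 'with'] (min_width=16, slack=3)

Answer: |warm   island  year|
|desert         open|
|electric      small|
|coffee  code  clean|
|it triangle with   |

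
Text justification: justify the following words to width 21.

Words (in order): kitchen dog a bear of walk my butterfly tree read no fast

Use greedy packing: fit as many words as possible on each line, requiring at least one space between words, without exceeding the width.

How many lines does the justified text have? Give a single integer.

Line 1: ['kitchen', 'dog', 'a', 'bear', 'of'] (min_width=21, slack=0)
Line 2: ['walk', 'my', 'butterfly'] (min_width=17, slack=4)
Line 3: ['tree', 'read', 'no', 'fast'] (min_width=17, slack=4)
Total lines: 3

Answer: 3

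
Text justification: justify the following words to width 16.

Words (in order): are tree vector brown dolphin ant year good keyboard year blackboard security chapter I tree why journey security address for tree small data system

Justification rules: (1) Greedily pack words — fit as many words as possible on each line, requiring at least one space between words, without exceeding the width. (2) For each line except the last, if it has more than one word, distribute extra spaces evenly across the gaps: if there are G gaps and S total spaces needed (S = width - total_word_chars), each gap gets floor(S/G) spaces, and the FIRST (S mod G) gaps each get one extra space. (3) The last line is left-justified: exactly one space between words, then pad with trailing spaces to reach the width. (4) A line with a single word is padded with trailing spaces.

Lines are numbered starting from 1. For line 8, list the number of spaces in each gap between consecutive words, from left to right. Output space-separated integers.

Answer: 1

Derivation:
Line 1: ['are', 'tree', 'vector'] (min_width=15, slack=1)
Line 2: ['brown', 'dolphin'] (min_width=13, slack=3)
Line 3: ['ant', 'year', 'good'] (min_width=13, slack=3)
Line 4: ['keyboard', 'year'] (min_width=13, slack=3)
Line 5: ['blackboard'] (min_width=10, slack=6)
Line 6: ['security', 'chapter'] (min_width=16, slack=0)
Line 7: ['I', 'tree', 'why'] (min_width=10, slack=6)
Line 8: ['journey', 'security'] (min_width=16, slack=0)
Line 9: ['address', 'for', 'tree'] (min_width=16, slack=0)
Line 10: ['small', 'data'] (min_width=10, slack=6)
Line 11: ['system'] (min_width=6, slack=10)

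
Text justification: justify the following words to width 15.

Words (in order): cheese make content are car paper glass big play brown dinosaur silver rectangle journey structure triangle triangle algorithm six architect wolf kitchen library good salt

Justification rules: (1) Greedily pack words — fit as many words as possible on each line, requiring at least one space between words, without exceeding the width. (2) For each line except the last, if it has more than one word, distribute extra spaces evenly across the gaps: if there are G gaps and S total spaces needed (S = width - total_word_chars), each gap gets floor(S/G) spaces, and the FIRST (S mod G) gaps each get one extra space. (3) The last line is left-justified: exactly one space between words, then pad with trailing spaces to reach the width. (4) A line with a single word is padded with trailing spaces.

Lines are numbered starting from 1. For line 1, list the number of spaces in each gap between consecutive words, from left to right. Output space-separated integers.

Answer: 5

Derivation:
Line 1: ['cheese', 'make'] (min_width=11, slack=4)
Line 2: ['content', 'are', 'car'] (min_width=15, slack=0)
Line 3: ['paper', 'glass', 'big'] (min_width=15, slack=0)
Line 4: ['play', 'brown'] (min_width=10, slack=5)
Line 5: ['dinosaur', 'silver'] (min_width=15, slack=0)
Line 6: ['rectangle'] (min_width=9, slack=6)
Line 7: ['journey'] (min_width=7, slack=8)
Line 8: ['structure'] (min_width=9, slack=6)
Line 9: ['triangle'] (min_width=8, slack=7)
Line 10: ['triangle'] (min_width=8, slack=7)
Line 11: ['algorithm', 'six'] (min_width=13, slack=2)
Line 12: ['architect', 'wolf'] (min_width=14, slack=1)
Line 13: ['kitchen', 'library'] (min_width=15, slack=0)
Line 14: ['good', 'salt'] (min_width=9, slack=6)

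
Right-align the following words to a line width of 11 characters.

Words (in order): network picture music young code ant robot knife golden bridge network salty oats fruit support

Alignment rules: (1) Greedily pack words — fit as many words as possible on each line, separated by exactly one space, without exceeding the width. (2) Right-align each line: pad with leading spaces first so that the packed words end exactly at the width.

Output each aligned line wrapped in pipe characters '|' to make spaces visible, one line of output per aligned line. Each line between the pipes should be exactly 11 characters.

Answer: |    network|
|    picture|
|music young|
|   code ant|
|robot knife|
|     golden|
|     bridge|
|    network|
| salty oats|
|      fruit|
|    support|

Derivation:
Line 1: ['network'] (min_width=7, slack=4)
Line 2: ['picture'] (min_width=7, slack=4)
Line 3: ['music', 'young'] (min_width=11, slack=0)
Line 4: ['code', 'ant'] (min_width=8, slack=3)
Line 5: ['robot', 'knife'] (min_width=11, slack=0)
Line 6: ['golden'] (min_width=6, slack=5)
Line 7: ['bridge'] (min_width=6, slack=5)
Line 8: ['network'] (min_width=7, slack=4)
Line 9: ['salty', 'oats'] (min_width=10, slack=1)
Line 10: ['fruit'] (min_width=5, slack=6)
Line 11: ['support'] (min_width=7, slack=4)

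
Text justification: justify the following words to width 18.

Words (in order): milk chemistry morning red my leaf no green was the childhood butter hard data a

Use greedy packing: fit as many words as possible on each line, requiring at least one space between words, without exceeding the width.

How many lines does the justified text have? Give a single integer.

Line 1: ['milk', 'chemistry'] (min_width=14, slack=4)
Line 2: ['morning', 'red', 'my'] (min_width=14, slack=4)
Line 3: ['leaf', 'no', 'green', 'was'] (min_width=17, slack=1)
Line 4: ['the', 'childhood'] (min_width=13, slack=5)
Line 5: ['butter', 'hard', 'data', 'a'] (min_width=18, slack=0)
Total lines: 5

Answer: 5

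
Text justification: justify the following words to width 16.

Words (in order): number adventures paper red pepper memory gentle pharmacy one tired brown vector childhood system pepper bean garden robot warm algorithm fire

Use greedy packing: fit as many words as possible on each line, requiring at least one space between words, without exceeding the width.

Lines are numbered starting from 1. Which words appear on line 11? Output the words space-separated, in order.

Answer: algorithm fire

Derivation:
Line 1: ['number'] (min_width=6, slack=10)
Line 2: ['adventures', 'paper'] (min_width=16, slack=0)
Line 3: ['red', 'pepper'] (min_width=10, slack=6)
Line 4: ['memory', 'gentle'] (min_width=13, slack=3)
Line 5: ['pharmacy', 'one'] (min_width=12, slack=4)
Line 6: ['tired', 'brown'] (min_width=11, slack=5)
Line 7: ['vector', 'childhood'] (min_width=16, slack=0)
Line 8: ['system', 'pepper'] (min_width=13, slack=3)
Line 9: ['bean', 'garden'] (min_width=11, slack=5)
Line 10: ['robot', 'warm'] (min_width=10, slack=6)
Line 11: ['algorithm', 'fire'] (min_width=14, slack=2)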